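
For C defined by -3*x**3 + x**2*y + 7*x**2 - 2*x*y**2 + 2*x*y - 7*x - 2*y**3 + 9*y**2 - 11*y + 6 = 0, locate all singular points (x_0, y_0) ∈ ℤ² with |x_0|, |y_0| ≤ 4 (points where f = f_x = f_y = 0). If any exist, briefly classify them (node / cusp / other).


Singular points: {(1, 1)}; classification: node.

Compute partial derivatives:
  f_x = -9*x**2 + 2*x*y + 14*x - 2*y**2 + 2*y - 7.
  f_y = x**2 - 4*x*y + 2*x - 6*y**2 + 18*y - 11.
Scan x_0 ∈ {−4, ..., 4}. For each x_0, f_y(x_0, y) is a polynomial in y; find its integer roots y ∈ {−4, ..., 4}, then test f_x and f at those candidates.
  x = -4: f_y(-4, y) = -6*y**2 + 34*y - 3; no integer root y with |y| ≤ 4.
  x = -3: f_y(-3, y) = -6*y**2 + 30*y - 8; no integer root y with |y| ≤ 4.
  x = -2: f_y(-2, y) = -6*y**2 + 26*y - 11; no integer root y with |y| ≤ 4.
  x = -1: f_y(-1, y) = -6*y**2 + 22*y - 12; vanishes at y ∈ {3}. (-1, 3): f_x = -48 ≠ 0.
  x = 0: f_y(0, y) = -6*y**2 + 18*y - 11; no integer root y with |y| ≤ 4.
  x = 1: f_y(1, y) = -6*y**2 + 14*y - 8; vanishes at y ∈ {1}. (1, 1): f_x = 0, f = 0 — SINGULAR.
  x = 2: f_y(2, y) = -6*y**2 + 10*y - 3; no integer root y with |y| ≤ 4.
  x = 3: f_y(3, y) = -6*y**2 + 6*y + 4; no integer root y with |y| ≤ 4.
  x = 4: f_y(4, y) = -6*y**2 + 2*y + 13; no integer root y with |y| ≤ 4.
Only singular point on the grid: (1, 1).
Classify: substitute x = 1 + u, y = 1 + v and expand: f = -3*u**3 + u**2*v - u**2 - 2*u*v**2 - 2*v**3 + v**2.
No constant or linear terms (consistent with a singular point). Quadratic part: -u**2 + v**2. Cubic part: -3*u**3 + u**2*v - 2*u*v**2 - 2*v**3.
The quadratic part v**2 - u**2 = (v − u)(v + u) splits into two distinct linear factors, so there are two distinct tangent lines y − 1 = ±(x − 1) — this is a node (ordinary double point).
Classification: node.


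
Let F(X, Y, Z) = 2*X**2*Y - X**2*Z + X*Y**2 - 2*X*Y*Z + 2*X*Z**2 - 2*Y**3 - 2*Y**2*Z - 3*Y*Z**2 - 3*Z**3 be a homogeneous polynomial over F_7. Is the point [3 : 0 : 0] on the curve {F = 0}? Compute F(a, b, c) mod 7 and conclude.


F(3,0,0) ≡ 0 (mod 7); P is on the curve.

Evaluate F(3, 0, 0) term-by-term (mod 7).
  2*X**2*Y ↦ 2·9·0·1 = 0
  -X**2*Z ↦ -1·9·1·0 = 0
  X*Y**2 ↦ 1·3·0·1 = 0
  -2*X*Y*Z ↦ -2·3·0·0 = 0
  2*X*Z**2 ↦ 2·3·1·0 = 0
  -2*Y**3 ↦ -2·1·0·1 = 0
  -2*Y**2*Z ↦ -2·1·0·0 = 0
  -3*Y*Z**2 ↦ -3·1·0·0 = 0
  -3*Z**3 ↦ -3·1·1·0 = 0
Sum: F(3, 0, 0) = (0) + (0) + (0) + (0) + (0) + (0) + (0) + (0) + (0) = 0.
Reducing mod 7: 0 ≡ 0 (mod 7).
Since F(a, b, c) ≡ 0 (mod 7), P lies on the curve.


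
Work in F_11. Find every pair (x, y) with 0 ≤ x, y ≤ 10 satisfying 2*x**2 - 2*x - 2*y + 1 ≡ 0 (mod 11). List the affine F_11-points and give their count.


Affine F_11-points: {(0, 6), (1, 6), (2, 8), (3, 1), (4, 7), (5, 4), (6, 3), (7, 4), (8, 7), (9, 1), (10, 8)}; count = 11.

For each of the 121 pairs (x, y) ∈ F_11², evaluate f(x, y) mod 11. Record the zeros.
  x = 0: [0↦1, 1↦10, 2↦8, 3↦6, 4↦4, 5↦2, 6↦0, 7↦9, 8↦7, 9↦5, 10↦3]  zeros at y ∈ {6}
  x = 1: [0↦1, 1↦10, 2↦8, 3↦6, 4↦4, 5↦2, 6↦0, 7↦9, 8↦7, 9↦5, 10↦3]  zeros at y ∈ {6}
  x = 2: [0↦5, 1↦3, 2↦1, 3↦10, 4↦8, 5↦6, 6↦4, 7↦2, 8↦0, 9↦9, 10↦7]  zeros at y ∈ {8}
  x = 3: [0↦2, 1↦0, 2↦9, 3↦7, 4↦5, 5↦3, 6↦1, 7↦10, 8↦8, 9↦6, 10↦4]  zeros at y ∈ {1}
  x = 4: [0↦3, 1↦1, 2↦10, 3↦8, 4↦6, 5↦4, 6↦2, 7↦0, 8↦9, 9↦7, 10↦5]  zeros at y ∈ {7}
  x = 5: [0↦8, 1↦6, 2↦4, 3↦2, 4↦0, 5↦9, 6↦7, 7↦5, 8↦3, 9↦1, 10↦10]  zeros at y ∈ {4}
  x = 6: [0↦6, 1↦4, 2↦2, 3↦0, 4↦9, 5↦7, 6↦5, 7↦3, 8↦1, 9↦10, 10↦8]  zeros at y ∈ {3}
  x = 7: [0↦8, 1↦6, 2↦4, 3↦2, 4↦0, 5↦9, 6↦7, 7↦5, 8↦3, 9↦1, 10↦10]  zeros at y ∈ {4}
  x = 8: [0↦3, 1↦1, 2↦10, 3↦8, 4↦6, 5↦4, 6↦2, 7↦0, 8↦9, 9↦7, 10↦5]  zeros at y ∈ {7}
  x = 9: [0↦2, 1↦0, 2↦9, 3↦7, 4↦5, 5↦3, 6↦1, 7↦10, 8↦8, 9↦6, 10↦4]  zeros at y ∈ {1}
  x = 10: [0↦5, 1↦3, 2↦1, 3↦10, 4↦8, 5↦6, 6↦4, 7↦2, 8↦0, 9↦9, 10↦7]  zeros at y ∈ {8}
Collecting zeros: affine points = {(0, 6), (1, 6), (2, 8), (3, 1), (4, 7), (5, 4), (6, 3), (7, 4), (8, 7), (9, 1), (10, 8)}.
Total count |C(F_11)_aff| = 11.


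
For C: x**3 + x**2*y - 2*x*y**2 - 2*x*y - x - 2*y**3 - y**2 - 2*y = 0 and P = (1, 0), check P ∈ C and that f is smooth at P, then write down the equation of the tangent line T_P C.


Tangent line at P: 2*x - 3*y - 2 = 0.

Step 1: f(1, 0) = 0, so P lies on C.
Step 2: partial derivatives
  f_x(x, y) = 3*x**2 + 2*x*y - 2*y**2 - 2*y - 1, f_y(x, y) = x**2 - 4*x*y - 2*x - 6*y**2 - 2*y - 2.
  f_x(P) = 2, f_y(P) = -3 (gradient nonzero, so P is smooth).
Step 3: tangent line at P: 2·(x − 1) + -3·(y − 0) = 0.
Expanding: 2*x - 3*y - 2 = 0.


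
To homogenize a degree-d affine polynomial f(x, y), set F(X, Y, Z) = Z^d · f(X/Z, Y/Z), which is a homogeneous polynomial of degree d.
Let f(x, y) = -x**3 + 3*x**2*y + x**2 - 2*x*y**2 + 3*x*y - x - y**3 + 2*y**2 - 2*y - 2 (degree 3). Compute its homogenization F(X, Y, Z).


F(X, Y, Z) = -X**3 + 3*X**2*Y + X**2*Z - 2*X*Y**2 + 3*X*Y*Z - X*Z**2 - Y**3 + 2*Y**2*Z - 2*Y*Z**2 - 2*Z**3

deg(f) = 3.
Substitute x = X/Z, y = Y/Z into f, then multiply by Z^3.
  monomial -1·x^3·y^0 ↦ -1·X^3·Y^0·Z^0.
  monomial 3·x^2·y^1 ↦ 3·X^2·Y^1·Z^0.
  monomial 1·x^2·y^0 ↦ 1·X^2·Y^0·Z^1.
  monomial -2·x^1·y^2 ↦ -2·X^1·Y^2·Z^0.
  monomial 3·x^1·y^1 ↦ 3·X^1·Y^1·Z^1.
  monomial -1·x^1·y^0 ↦ -1·X^1·Y^0·Z^2.
  monomial -1·x^0·y^3 ↦ -1·X^0·Y^3·Z^0.
  monomial 2·x^0·y^2 ↦ 2·X^0·Y^2·Z^1.
  monomial -2·x^0·y^1 ↦ -2·X^0·Y^1·Z^2.
  monomial -2·x^0·y^0 ↦ -2·X^0·Y^0·Z^3.
Collecting: F(X, Y, Z) = -X**3 + 3*X**2*Y + X**2*Z - 2*X*Y**2 + 3*X*Y*Z - X*Z**2 - Y**3 + 2*Y**2*Z - 2*Y*Z**2 - 2*Z**3.


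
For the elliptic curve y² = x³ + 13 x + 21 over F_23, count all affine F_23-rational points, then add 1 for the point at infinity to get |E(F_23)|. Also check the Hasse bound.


Affine points = {(1, 9), (1, 14), (2, 3), (2, 20), (3, 8), (3, 15), (5, 2), (5, 21), (6, 4), (6, 19), (7, 8), (7, 15), (8, 4), (8, 19), (9, 4), (9, 19), (10, 1), (10, 22), (11, 0), (13, 8), (13, 15), (14, 7), (14, 16), (15, 7), (15, 16), (16, 1), (16, 22), (17, 7), (17, 16), (20, 1), (20, 22)}; affine count = 31; |E(F_23)| = 32.

Discriminant check: Δ ∝ 4a³ + 27b² = 4·13³ + 27·21² = 4·2197 + 27·441 ≡ 18 (mod 23). Nonzero ⇒ E is nonsingular.
For each x ∈ F_23, compute rhs = x³ + 13·x + 21 mod 23, then count y ∈ F_23 with y² ≡ rhs.
  x = 0: rhs = 21, matching y values: none (0 points).
  x = 1: rhs = 12, matching y values: 9, 14 (2 points).
  x = 2: rhs = 9, matching y values: 3, 20 (2 points).
  x = 3: rhs = 18, matching y values: 8, 15 (2 points).
  x = 4: rhs = 22, matching y values: none (0 points).
  x = 5: rhs = 4, matching y values: 2, 21 (2 points).
  x = 6: rhs = 16, matching y values: 4, 19 (2 points).
  x = 7: rhs = 18, matching y values: 8, 15 (2 points).
  x = 8: rhs = 16, matching y values: 4, 19 (2 points).
  x = 9: rhs = 16, matching y values: 4, 19 (2 points).
  x = 10: rhs = 1, matching y values: 1, 22 (2 points).
  x = 11: rhs = 0, matching y values: 0 (1 points).
  x = 12: rhs = 19, matching y values: none (0 points).
  x = 13: rhs = 18, matching y values: 8, 15 (2 points).
  x = 14: rhs = 3, matching y values: 7, 16 (2 points).
  x = 15: rhs = 3, matching y values: 7, 16 (2 points).
  x = 16: rhs = 1, matching y values: 1, 22 (2 points).
  x = 17: rhs = 3, matching y values: 7, 16 (2 points).
  x = 18: rhs = 15, matching y values: none (0 points).
  x = 19: rhs = 20, matching y values: none (0 points).
  x = 20: rhs = 1, matching y values: 1, 22 (2 points).
  x = 21: rhs = 10, matching y values: none (0 points).
  x = 22: rhs = 7, matching y values: none (0 points).
Total affine count: 31.
Full point count |E(F_23)| = 31 + 1 = 32.
Hasse bound: |32 − (23+1)| = |8| = 8 ≤ 2√23 ≈ 9.5917 ✓.


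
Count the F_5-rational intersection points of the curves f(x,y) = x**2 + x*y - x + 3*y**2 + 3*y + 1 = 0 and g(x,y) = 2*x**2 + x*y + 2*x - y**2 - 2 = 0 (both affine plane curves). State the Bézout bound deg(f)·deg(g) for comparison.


Common zeros: {(1, 4), (2, 2)}; count = 2; Bézout bound = 4.

deg(f) = 2, deg(g) = 2, so Bézout bound = 4.
Scan x ∈ F_5. For each x, list the y ∈ F_5 with f(x, y) ≡ 0 and those with g(x, y) ≡ 0 (mod 5); the common zeros in that column are the intersection.
  x = 0: f ≡ 0 at y ∈ ∅; g ≡ 0 at y ∈ ∅; common: ∅.
  x = 1: f ≡ 0 at y ∈ {3, 4}; g ≡ 0 at y ∈ {2, 4}; common: {4}.
  x = 2: f ≡ 0 at y ∈ {2, 3}; g ≡ 0 at y ∈ {0, 2}; common: {2}.
  x = 3: f ≡ 0 at y ∈ ∅; g ≡ 0 at y ∈ ∅; common: ∅.
  x = 4: f ≡ 0 at y ∈ ∅; g ≡ 0 at y ∈ ∅; common: ∅.
Collecting: common zeros = {(1, 4), (2, 2)}, so the count is 2.
Comparison with the Bézout bound: 2 ≤ 4 = deg(f)·deg(g), as expected for curves with no common component (the affine F_5-count falls short of the bound because intersections may lie at infinity, over extension fields, or carry multiplicity).


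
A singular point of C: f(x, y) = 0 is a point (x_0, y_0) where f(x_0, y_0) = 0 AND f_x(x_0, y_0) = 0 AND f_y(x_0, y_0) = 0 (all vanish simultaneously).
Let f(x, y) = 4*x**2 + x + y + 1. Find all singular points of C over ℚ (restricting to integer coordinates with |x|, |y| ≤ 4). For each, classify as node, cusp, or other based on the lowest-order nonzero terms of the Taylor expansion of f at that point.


No singular points in the scanned grid; C is smooth there.

Compute partial derivatives:
  f_x = 8*x + 1.
  f_y = 1.
f_y = 1 is a nonzero constant, so f_y never vanishes: no point (x, y) can satisfy f = f_x = f_y = 0. In particular no (x, y) ∈ {−4, ..., 4}² is singular; the curve is smooth.


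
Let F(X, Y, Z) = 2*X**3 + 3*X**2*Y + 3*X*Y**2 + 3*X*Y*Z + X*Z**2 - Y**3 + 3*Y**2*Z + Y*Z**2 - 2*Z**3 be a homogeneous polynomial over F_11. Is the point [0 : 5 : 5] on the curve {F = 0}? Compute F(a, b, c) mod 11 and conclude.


F(0,5,5) ≡ 4 (mod 11); P is NOT on the curve.

Evaluate F(0, 5, 5) term-by-term (mod 11).
  2*X**3 ↦ 2·0·1·1 = 0
  3*X**2*Y ↦ 3·0·5·1 = 0
  3*X*Y**2 ↦ 3·0·25·1 = 0
  3*X*Y*Z ↦ 3·0·5·5 = 0
  X*Z**2 ↦ 1·0·1·25 = 0
  -Y**3 ↦ -1·1·125·1 = -125
  3*Y**2*Z ↦ 3·1·25·5 = 375
  Y*Z**2 ↦ 1·1·5·25 = 125
  -2*Z**3 ↦ -2·1·1·125 = -250
Sum: F(0, 5, 5) = (0) + (0) + (0) + (0) + (0) + (-125) + (375) + (125) + (-250) = 125.
Reducing mod 11: 125 ≡ 4 (mod 11).
Since F(a, b, c) ≡ 4 ≠ 0 (mod 11), P does NOT lie on the curve.


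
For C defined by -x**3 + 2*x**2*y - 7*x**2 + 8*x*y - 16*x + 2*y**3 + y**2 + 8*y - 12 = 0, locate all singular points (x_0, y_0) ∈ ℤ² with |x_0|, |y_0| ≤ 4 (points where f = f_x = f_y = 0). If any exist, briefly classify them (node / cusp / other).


Singular points: {(-2, 0)}; classification: node.

Compute partial derivatives:
  f_x = -3*x**2 + 4*x*y - 14*x + 8*y - 16.
  f_y = 2*x**2 + 8*x + 6*y**2 + 2*y + 8.
Scan x_0 ∈ {−4, ..., 4}. For each x_0, f_y(x_0, y) is a polynomial in y; find its integer roots y ∈ {−4, ..., 4}, then test f_x and f at those candidates.
  x = -4: f_y(-4, y) = 6*y**2 + 2*y + 8; no integer root y with |y| ≤ 4.
  x = -3: f_y(-3, y) = 6*y**2 + 2*y + 2; no integer root y with |y| ≤ 4.
  x = -2: f_y(-2, y) = 6*y**2 + 2*y; vanishes at y ∈ {0}. (-2, 0): f_x = 0, f = 0 — SINGULAR.
  x = -1: f_y(-1, y) = 6*y**2 + 2*y + 2; no integer root y with |y| ≤ 4.
  x = 0: f_y(0, y) = 6*y**2 + 2*y + 8; no integer root y with |y| ≤ 4.
  x = 1: f_y(1, y) = 6*y**2 + 2*y + 18; no integer root y with |y| ≤ 4.
  x = 2: f_y(2, y) = 6*y**2 + 2*y + 32; no integer root y with |y| ≤ 4.
  x = 3: f_y(3, y) = 6*y**2 + 2*y + 50; no integer root y with |y| ≤ 4.
  x = 4: f_y(4, y) = 6*y**2 + 2*y + 72; no integer root y with |y| ≤ 4.
Only singular point on the grid: (-2, 0).
Classify: substitute x = -2 + u, y = 0 + v and expand: f = -u**3 + 2*u**2*v - u**2 + 2*v**3 + v**2.
No constant or linear terms (consistent with a singular point). Quadratic part: -u**2 + v**2. Cubic part: -u**3 + 2*u**2*v + 2*v**3.
The quadratic part v**2 - u**2 = (v − u)(v + u) splits into two distinct linear factors, so there are two distinct tangent lines y − 0 = ±(x − -2) — this is a node (ordinary double point).
Classification: node.


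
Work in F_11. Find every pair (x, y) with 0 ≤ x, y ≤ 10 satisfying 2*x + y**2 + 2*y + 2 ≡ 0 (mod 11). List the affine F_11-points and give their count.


Affine F_11-points: {(3, 1), (3, 8), (5, 10), (6, 2), (6, 7), (8, 3), (8, 6), (9, 4), (9, 5), (10, 0), (10, 9)}; count = 11.

For each of the 121 pairs (x, y) ∈ F_11², evaluate f(x, y) mod 11. Record the zeros.
  x = 0: [0↦2, 1↦5, 2↦10, 3↦6, 4↦4, 5↦4, 6↦6, 7↦10, 8↦5, 9↦2, 10↦1]  zeros at y ∈ ∅
  x = 1: [0↦4, 1↦7, 2↦1, 3↦8, 4↦6, 5↦6, 6↦8, 7↦1, 8↦7, 9↦4, 10↦3]  zeros at y ∈ ∅
  x = 2: [0↦6, 1↦9, 2↦3, 3↦10, 4↦8, 5↦8, 6↦10, 7↦3, 8↦9, 9↦6, 10↦5]  zeros at y ∈ ∅
  x = 3: [0↦8, 1↦0, 2↦5, 3↦1, 4↦10, 5↦10, 6↦1, 7↦5, 8↦0, 9↦8, 10↦7]  zeros at y ∈ {1, 8}
  x = 4: [0↦10, 1↦2, 2↦7, 3↦3, 4↦1, 5↦1, 6↦3, 7↦7, 8↦2, 9↦10, 10↦9]  zeros at y ∈ ∅
  x = 5: [0↦1, 1↦4, 2↦9, 3↦5, 4↦3, 5↦3, 6↦5, 7↦9, 8↦4, 9↦1, 10↦0]  zeros at y ∈ {10}
  x = 6: [0↦3, 1↦6, 2↦0, 3↦7, 4↦5, 5↦5, 6↦7, 7↦0, 8↦6, 9↦3, 10↦2]  zeros at y ∈ {2, 7}
  x = 7: [0↦5, 1↦8, 2↦2, 3↦9, 4↦7, 5↦7, 6↦9, 7↦2, 8↦8, 9↦5, 10↦4]  zeros at y ∈ ∅
  x = 8: [0↦7, 1↦10, 2↦4, 3↦0, 4↦9, 5↦9, 6↦0, 7↦4, 8↦10, 9↦7, 10↦6]  zeros at y ∈ {3, 6}
  x = 9: [0↦9, 1↦1, 2↦6, 3↦2, 4↦0, 5↦0, 6↦2, 7↦6, 8↦1, 9↦9, 10↦8]  zeros at y ∈ {4, 5}
  x = 10: [0↦0, 1↦3, 2↦8, 3↦4, 4↦2, 5↦2, 6↦4, 7↦8, 8↦3, 9↦0, 10↦10]  zeros at y ∈ {0, 9}
Collecting zeros: affine points = {(3, 1), (3, 8), (5, 10), (6, 2), (6, 7), (8, 3), (8, 6), (9, 4), (9, 5), (10, 0), (10, 9)}.
Total count |C(F_11)_aff| = 11.


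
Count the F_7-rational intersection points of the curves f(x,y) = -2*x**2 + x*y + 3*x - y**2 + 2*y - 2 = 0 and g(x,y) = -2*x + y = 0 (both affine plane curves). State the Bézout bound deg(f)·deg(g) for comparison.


Common zeros: ∅; count = 0; Bézout bound = 2.

deg(f) = 2, deg(g) = 1, so Bézout bound = 2.
Scan x ∈ F_7. For each x, list the y ∈ F_7 with f(x, y) ≡ 0 and those with g(x, y) ≡ 0 (mod 7); the common zeros in that column are the intersection.
  x = 0: f ≡ 0 at y ∈ ∅; g ≡ 0 at y ∈ {0}; common: ∅.
  x = 1: f ≡ 0 at y ∈ ∅; g ≡ 0 at y ∈ {2}; common: ∅.
  x = 2: f ≡ 0 at y ∈ {2}; g ≡ 0 at y ∈ {4}; common: ∅.
  x = 3: f ≡ 0 at y ∈ {1, 4}; g ≡ 0 at y ∈ {6}; common: ∅.
  x = 4: f ≡ 0 at y ∈ {2, 4}; g ≡ 0 at y ∈ {1}; common: ∅.
  x = 5: f ≡ 0 at y ∈ ∅; g ≡ 0 at y ∈ {3}; common: ∅.
  x = 6: f ≡ 0 at y ∈ {0, 1}; g ≡ 0 at y ∈ {5}; common: ∅.
Collecting: common zeros = ∅, so the count is 0.
Comparison with the Bézout bound: 0 ≤ 2 = deg(f)·deg(g), as expected for curves with no common component (the affine F_7-count falls short of the bound because intersections may lie at infinity, over extension fields, or carry multiplicity).


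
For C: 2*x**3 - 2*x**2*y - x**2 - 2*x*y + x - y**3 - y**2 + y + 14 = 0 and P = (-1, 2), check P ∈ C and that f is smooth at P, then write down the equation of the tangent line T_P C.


Tangent line at P: 13*x - 15*y + 43 = 0.

Step 1: f(-1, 2) = 0, so P lies on C.
Step 2: partial derivatives
  f_x(x, y) = 6*x**2 - 4*x*y - 2*x - 2*y + 1, f_y(x, y) = -2*x**2 - 2*x - 3*y**2 - 2*y + 1.
  f_x(P) = 13, f_y(P) = -15 (gradient nonzero, so P is smooth).
Step 3: tangent line at P: 13·(x − -1) + -15·(y − 2) = 0.
Expanding: 13*x - 15*y + 43 = 0.


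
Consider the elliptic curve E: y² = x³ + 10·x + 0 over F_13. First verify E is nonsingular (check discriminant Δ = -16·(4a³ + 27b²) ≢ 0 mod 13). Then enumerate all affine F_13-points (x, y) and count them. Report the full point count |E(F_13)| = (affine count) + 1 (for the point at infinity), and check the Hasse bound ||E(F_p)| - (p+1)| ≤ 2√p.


Affine points = {(0, 0), (4, 0), (6, 4), (6, 9), (7, 6), (7, 7), (9, 0)}; affine count = 7; |E(F_13)| = 8.

Discriminant check: Δ ∝ 4a³ + 27b² = 4·10³ + 27·0² = 4·1000 + 27·0 ≡ 9 (mod 13). Nonzero ⇒ E is nonsingular.
For each x ∈ F_13, compute rhs = x³ + 10·x + 0 mod 13, then count y ∈ F_13 with y² ≡ rhs.
  x = 0: rhs = 0, matching y values: 0 (1 points).
  x = 1: rhs = 11, matching y values: none (0 points).
  x = 2: rhs = 2, matching y values: none (0 points).
  x = 3: rhs = 5, matching y values: none (0 points).
  x = 4: rhs = 0, matching y values: 0 (1 points).
  x = 5: rhs = 6, matching y values: none (0 points).
  x = 6: rhs = 3, matching y values: 4, 9 (2 points).
  x = 7: rhs = 10, matching y values: 6, 7 (2 points).
  x = 8: rhs = 7, matching y values: none (0 points).
  x = 9: rhs = 0, matching y values: 0 (1 points).
  x = 10: rhs = 8, matching y values: none (0 points).
  x = 11: rhs = 11, matching y values: none (0 points).
  x = 12: rhs = 2, matching y values: none (0 points).
Total affine count: 7.
Full point count |E(F_13)| = 7 + 1 = 8.
Hasse bound: |8 − (13+1)| = |-6| = 6 ≤ 2√13 ≈ 7.2111 ✓.


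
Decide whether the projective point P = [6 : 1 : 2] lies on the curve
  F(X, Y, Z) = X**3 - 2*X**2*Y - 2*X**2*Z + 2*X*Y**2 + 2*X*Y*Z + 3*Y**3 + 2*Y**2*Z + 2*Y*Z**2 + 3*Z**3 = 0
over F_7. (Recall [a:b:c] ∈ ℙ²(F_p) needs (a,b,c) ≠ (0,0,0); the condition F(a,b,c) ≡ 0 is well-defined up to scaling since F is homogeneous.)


F(6,1,2) ≡ 5 (mod 7); P is NOT on the curve.

Evaluate F(6, 1, 2) term-by-term (mod 7).
  X**3 ↦ 1·216·1·1 = 216
  -2*X**2*Y ↦ -2·36·1·1 = -72
  -2*X**2*Z ↦ -2·36·1·2 = -144
  2*X*Y**2 ↦ 2·6·1·1 = 12
  2*X*Y*Z ↦ 2·6·1·2 = 24
  3*Y**3 ↦ 3·1·1·1 = 3
  2*Y**2*Z ↦ 2·1·1·2 = 4
  2*Y*Z**2 ↦ 2·1·1·4 = 8
  3*Z**3 ↦ 3·1·1·8 = 24
Sum: F(6, 1, 2) = (216) + (-72) + (-144) + (12) + (24) + (3) + (4) + (8) + (24) = 75.
Reducing mod 7: 75 ≡ 5 (mod 7).
Since F(a, b, c) ≡ 5 ≠ 0 (mod 7), P does NOT lie on the curve.


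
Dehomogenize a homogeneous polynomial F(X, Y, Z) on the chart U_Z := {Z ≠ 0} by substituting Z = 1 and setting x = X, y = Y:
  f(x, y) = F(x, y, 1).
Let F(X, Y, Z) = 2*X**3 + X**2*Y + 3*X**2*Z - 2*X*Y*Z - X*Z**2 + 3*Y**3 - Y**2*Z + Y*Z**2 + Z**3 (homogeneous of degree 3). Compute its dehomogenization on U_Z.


f(x, y) = 2*x**3 + x**2*y + 3*x**2 - 2*x*y - x + 3*y**3 - y**2 + y + 1

On U_Z we set Z = 1. Each monomial c·X^i·Y^j·Z^k in F becomes c·x^i·y^j·1^k = c·x^i·y^j.
Substituting Z = 1: F(X, Y, 1) = 2*x**3 + x**2*y + 3*x**2 - 2*x*y - x + 3*y**3 - y**2 + y + 1.
Note: deg(f) ≤ deg(F) = 3; strict inequality happens when F is divisible by Z (lost terms).


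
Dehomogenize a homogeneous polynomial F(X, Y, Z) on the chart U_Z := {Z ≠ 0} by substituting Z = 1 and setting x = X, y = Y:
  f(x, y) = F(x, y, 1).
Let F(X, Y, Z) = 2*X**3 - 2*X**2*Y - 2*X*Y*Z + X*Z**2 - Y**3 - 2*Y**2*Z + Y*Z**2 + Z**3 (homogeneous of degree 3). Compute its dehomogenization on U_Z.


f(x, y) = 2*x**3 - 2*x**2*y - 2*x*y + x - y**3 - 2*y**2 + y + 1

On U_Z we set Z = 1. Each monomial c·X^i·Y^j·Z^k in F becomes c·x^i·y^j·1^k = c·x^i·y^j.
Substituting Z = 1: F(X, Y, 1) = 2*x**3 - 2*x**2*y - 2*x*y + x - y**3 - 2*y**2 + y + 1.
Note: deg(f) ≤ deg(F) = 3; strict inequality happens when F is divisible by Z (lost terms).


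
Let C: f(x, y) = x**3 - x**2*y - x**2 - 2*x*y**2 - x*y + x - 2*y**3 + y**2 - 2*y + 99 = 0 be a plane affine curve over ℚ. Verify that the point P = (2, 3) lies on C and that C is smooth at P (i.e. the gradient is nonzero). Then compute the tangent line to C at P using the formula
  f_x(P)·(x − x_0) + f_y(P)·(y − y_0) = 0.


Tangent line at P: -24*x - 80*y + 288 = 0.

Step 1: f(2, 3) = 0, so P lies on C.
Step 2: partial derivatives
  f_x(x, y) = 3*x**2 - 2*x*y - 2*x - 2*y**2 - y + 1, f_y(x, y) = -x**2 - 4*x*y - x - 6*y**2 + 2*y - 2.
  f_x(P) = -24, f_y(P) = -80 (gradient nonzero, so P is smooth).
Step 3: tangent line at P: -24·(x − 2) + -80·(y − 3) = 0.
Expanding: -24*x - 80*y + 288 = 0.


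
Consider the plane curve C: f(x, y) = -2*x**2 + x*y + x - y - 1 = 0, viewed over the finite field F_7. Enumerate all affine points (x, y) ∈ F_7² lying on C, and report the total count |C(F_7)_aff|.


Affine F_7-points: {(0, 6), (2, 0), (3, 1), (4, 5), (5, 1), (6, 5)}; count = 6.

For each of the 49 pairs (x, y) ∈ F_7², evaluate f(x, y) mod 7. Record the zeros.
  x = 0: [0↦6, 1↦5, 2↦4, 3↦3, 4↦2, 5↦1, 6↦0]  zeros at y ∈ {6}
  x = 1: [0↦5, 1↦5, 2↦5, 3↦5, 4↦5, 5↦5, 6↦5]  zeros at y ∈ ∅
  x = 2: [0↦0, 1↦1, 2↦2, 3↦3, 4↦4, 5↦5, 6↦6]  zeros at y ∈ {0}
  x = 3: [0↦5, 1↦0, 2↦2, 3↦4, 4↦6, 5↦1, 6↦3]  zeros at y ∈ {1}
  x = 4: [0↦6, 1↦2, 2↦5, 3↦1, 4↦4, 5↦0, 6↦3]  zeros at y ∈ {5}
  x = 5: [0↦3, 1↦0, 2↦4, 3↦1, 4↦5, 5↦2, 6↦6]  zeros at y ∈ {1}
  x = 6: [0↦3, 1↦1, 2↦6, 3↦4, 4↦2, 5↦0, 6↦5]  zeros at y ∈ {5}
Collecting zeros: affine points = {(0, 6), (2, 0), (3, 1), (4, 5), (5, 1), (6, 5)}.
Total count |C(F_7)_aff| = 6.


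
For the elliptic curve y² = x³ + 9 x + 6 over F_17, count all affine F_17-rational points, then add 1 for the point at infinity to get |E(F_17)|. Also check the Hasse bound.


Affine points = {(1, 4), (1, 13), (2, 7), (2, 10), (3, 3), (3, 14), (4, 2), (4, 15), (6, 2), (6, 15), (7, 2), (7, 15), (9, 0), (10, 5), (10, 12), (11, 5), (11, 12), (13, 5), (13, 12), (16, 8), (16, 9)}; affine count = 21; |E(F_17)| = 22.

Discriminant check: Δ ∝ 4a³ + 27b² = 4·9³ + 27·6² = 4·729 + 27·36 ≡ 12 (mod 17). Nonzero ⇒ E is nonsingular.
For each x ∈ F_17, compute rhs = x³ + 9·x + 6 mod 17, then count y ∈ F_17 with y² ≡ rhs.
  x = 0: rhs = 6, matching y values: none (0 points).
  x = 1: rhs = 16, matching y values: 4, 13 (2 points).
  x = 2: rhs = 15, matching y values: 7, 10 (2 points).
  x = 3: rhs = 9, matching y values: 3, 14 (2 points).
  x = 4: rhs = 4, matching y values: 2, 15 (2 points).
  x = 5: rhs = 6, matching y values: none (0 points).
  x = 6: rhs = 4, matching y values: 2, 15 (2 points).
  x = 7: rhs = 4, matching y values: 2, 15 (2 points).
  x = 8: rhs = 12, matching y values: none (0 points).
  x = 9: rhs = 0, matching y values: 0 (1 points).
  x = 10: rhs = 8, matching y values: 5, 12 (2 points).
  x = 11: rhs = 8, matching y values: 5, 12 (2 points).
  x = 12: rhs = 6, matching y values: none (0 points).
  x = 13: rhs = 8, matching y values: 5, 12 (2 points).
  x = 14: rhs = 3, matching y values: none (0 points).
  x = 15: rhs = 14, matching y values: none (0 points).
  x = 16: rhs = 13, matching y values: 8, 9 (2 points).
Total affine count: 21.
Full point count |E(F_17)| = 21 + 1 = 22.
Hasse bound: |22 − (17+1)| = |4| = 4 ≤ 2√17 ≈ 8.2462 ✓.


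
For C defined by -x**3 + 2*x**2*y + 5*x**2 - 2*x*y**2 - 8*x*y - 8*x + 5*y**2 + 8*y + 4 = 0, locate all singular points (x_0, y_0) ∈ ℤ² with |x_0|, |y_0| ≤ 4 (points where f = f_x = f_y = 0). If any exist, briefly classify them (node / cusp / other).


Singular points: {(2, 0)}; classification: node.

Compute partial derivatives:
  f_x = -3*x**2 + 4*x*y + 10*x - 2*y**2 - 8*y - 8.
  f_y = 2*x**2 - 4*x*y - 8*x + 10*y + 8.
Scan x_0 ∈ {−4, ..., 4}. For each x_0, f_y(x_0, y) is a polynomial in y; find its integer roots y ∈ {−4, ..., 4}, then test f_x and f at those candidates.
  x = -4: f_y(-4, y) = 26*y + 72; no integer root y with |y| ≤ 4.
  x = -3: f_y(-3, y) = 22*y + 50; no integer root y with |y| ≤ 4.
  x = -2: f_y(-2, y) = 18*y + 32; no integer root y with |y| ≤ 4.
  x = -1: f_y(-1, y) = 14*y + 18; no integer root y with |y| ≤ 4.
  x = 0: f_y(0, y) = 10*y + 8; no integer root y with |y| ≤ 4.
  x = 1: f_y(1, y) = 6*y + 2; no integer root y with |y| ≤ 4.
  x = 2: f_y(2, y) = 2*y; vanishes at y ∈ {0}. (2, 0): f_x = 0, f = 0 — SINGULAR.
  x = 3: f_y(3, y) = 2 - 2*y; vanishes at y ∈ {1}. (3, 1): f_x = -3 ≠ 0.
  x = 4: f_y(4, y) = 8 - 6*y; no integer root y with |y| ≤ 4.
Only singular point on the grid: (2, 0).
Classify: substitute x = 2 + u, y = 0 + v and expand: f = -u**3 + 2*u**2*v - u**2 - 2*u*v**2 + v**2.
No constant or linear terms (consistent with a singular point). Quadratic part: -u**2 + v**2. Cubic part: -u**3 + 2*u**2*v - 2*u*v**2.
The quadratic part v**2 - u**2 = (v − u)(v + u) splits into two distinct linear factors, so there are two distinct tangent lines y − 0 = ±(x − 2) — this is a node (ordinary double point).
Classification: node.


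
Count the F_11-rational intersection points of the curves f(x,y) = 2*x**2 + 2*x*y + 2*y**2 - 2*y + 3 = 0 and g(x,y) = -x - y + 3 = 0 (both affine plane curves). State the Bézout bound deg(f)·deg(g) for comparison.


Common zeros: ∅; count = 0; Bézout bound = 2.

deg(f) = 2, deg(g) = 1, so Bézout bound = 2.
Scan x ∈ F_11. For each x, list the y ∈ F_11 with f(x, y) ≡ 0 and those with g(x, y) ≡ 0 (mod 11); the common zeros in that column are the intersection.
  x = 0: f ≡ 0 at y ∈ ∅; g ≡ 0 at y ∈ {3}; common: ∅.
  x = 1: f ≡ 0 at y ∈ {5, 6}; g ≡ 0 at y ∈ {2}; common: ∅.
  x = 2: f ≡ 0 at y ∈ {0, 10}; g ≡ 0 at y ∈ {1}; common: ∅.
  x = 3: f ≡ 0 at y ∈ ∅; g ≡ 0 at y ∈ {0}; common: ∅.
  x = 4: f ≡ 0 at y ∈ {2, 6}; g ≡ 0 at y ∈ {10}; common: ∅.
  x = 5: f ≡ 0 at y ∈ {2, 5}; g ≡ 0 at y ∈ {9}; common: ∅.
  x = 6: f ≡ 0 at y ∈ ∅; g ≡ 0 at y ∈ {8}; common: ∅.
  x = 7: f ≡ 0 at y ∈ ∅; g ≡ 0 at y ∈ {7}; common: ∅.
  x = 8: f ≡ 0 at y ∈ ∅; g ≡ 0 at y ∈ {6}; common: ∅.
  x = 9: f ≡ 0 at y ∈ {0, 3}; g ≡ 0 at y ∈ {5}; common: ∅.
  x = 10: f ≡ 0 at y ∈ {3, 10}; g ≡ 0 at y ∈ {4}; common: ∅.
Collecting: common zeros = ∅, so the count is 0.
Comparison with the Bézout bound: 0 ≤ 2 = deg(f)·deg(g), as expected for curves with no common component (the affine F_11-count falls short of the bound because intersections may lie at infinity, over extension fields, or carry multiplicity).


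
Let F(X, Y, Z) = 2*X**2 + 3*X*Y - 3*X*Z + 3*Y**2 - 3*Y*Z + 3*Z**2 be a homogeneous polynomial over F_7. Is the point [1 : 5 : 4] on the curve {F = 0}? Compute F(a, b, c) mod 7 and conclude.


F(1,5,4) ≡ 5 (mod 7); P is NOT on the curve.

Evaluate F(1, 5, 4) term-by-term (mod 7).
  2*X**2 ↦ 2·1·1·1 = 2
  3*X*Y ↦ 3·1·5·1 = 15
  -3*X*Z ↦ -3·1·1·4 = -12
  3*Y**2 ↦ 3·1·25·1 = 75
  -3*Y*Z ↦ -3·1·5·4 = -60
  3*Z**2 ↦ 3·1·1·16 = 48
Sum: F(1, 5, 4) = (2) + (15) + (-12) + (75) + (-60) + (48) = 68.
Reducing mod 7: 68 ≡ 5 (mod 7).
Since F(a, b, c) ≡ 5 ≠ 0 (mod 7), P does NOT lie on the curve.


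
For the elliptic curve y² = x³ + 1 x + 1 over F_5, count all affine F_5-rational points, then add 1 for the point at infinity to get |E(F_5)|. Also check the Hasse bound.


Affine points = {(0, 1), (0, 4), (2, 1), (2, 4), (3, 1), (3, 4), (4, 2), (4, 3)}; affine count = 8; |E(F_5)| = 9.

Discriminant check: Δ ∝ 4a³ + 27b² = 4·1³ + 27·1² = 4·1 + 27·1 ≡ 1 (mod 5). Nonzero ⇒ E is nonsingular.
For each x ∈ F_5, compute rhs = x³ + 1·x + 1 mod 5, then count y ∈ F_5 with y² ≡ rhs.
  x = 0: rhs = 1, matching y values: 1, 4 (2 points).
  x = 1: rhs = 3, matching y values: none (0 points).
  x = 2: rhs = 1, matching y values: 1, 4 (2 points).
  x = 3: rhs = 1, matching y values: 1, 4 (2 points).
  x = 4: rhs = 4, matching y values: 2, 3 (2 points).
Total affine count: 8.
Full point count |E(F_5)| = 8 + 1 = 9.
Hasse bound: |9 − (5+1)| = |3| = 3 ≤ 2√5 ≈ 4.4721 ✓.


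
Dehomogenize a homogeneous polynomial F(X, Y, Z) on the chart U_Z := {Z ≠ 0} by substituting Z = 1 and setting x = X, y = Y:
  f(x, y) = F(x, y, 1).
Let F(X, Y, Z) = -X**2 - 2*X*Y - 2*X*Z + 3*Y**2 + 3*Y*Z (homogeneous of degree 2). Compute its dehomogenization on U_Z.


f(x, y) = -x**2 - 2*x*y - 2*x + 3*y**2 + 3*y

On U_Z we set Z = 1. Each monomial c·X^i·Y^j·Z^k in F becomes c·x^i·y^j·1^k = c·x^i·y^j.
Substituting Z = 1: F(X, Y, 1) = -x**2 - 2*x*y - 2*x + 3*y**2 + 3*y.
Note: deg(f) ≤ deg(F) = 2; strict inequality happens when F is divisible by Z (lost terms).


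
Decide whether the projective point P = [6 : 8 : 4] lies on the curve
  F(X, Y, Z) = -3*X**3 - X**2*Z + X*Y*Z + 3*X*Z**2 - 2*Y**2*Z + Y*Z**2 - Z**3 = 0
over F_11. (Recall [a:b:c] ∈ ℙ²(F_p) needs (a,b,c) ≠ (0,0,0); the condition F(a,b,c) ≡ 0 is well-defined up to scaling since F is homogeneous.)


F(6,8,4) ≡ 10 (mod 11); P is NOT on the curve.

Evaluate F(6, 8, 4) term-by-term (mod 11).
  -3*X**3 ↦ -3·216·1·1 = -648
  -X**2*Z ↦ -1·36·1·4 = -144
  X*Y*Z ↦ 1·6·8·4 = 192
  3*X*Z**2 ↦ 3·6·1·16 = 288
  -2*Y**2*Z ↦ -2·1·64·4 = -512
  Y*Z**2 ↦ 1·1·8·16 = 128
  -Z**3 ↦ -1·1·1·64 = -64
Sum: F(6, 8, 4) = (-648) + (-144) + (192) + (288) + (-512) + (128) + (-64) = -760.
Reducing mod 11: -760 ≡ 10 (mod 11).
Since F(a, b, c) ≡ 10 ≠ 0 (mod 11), P does NOT lie on the curve.


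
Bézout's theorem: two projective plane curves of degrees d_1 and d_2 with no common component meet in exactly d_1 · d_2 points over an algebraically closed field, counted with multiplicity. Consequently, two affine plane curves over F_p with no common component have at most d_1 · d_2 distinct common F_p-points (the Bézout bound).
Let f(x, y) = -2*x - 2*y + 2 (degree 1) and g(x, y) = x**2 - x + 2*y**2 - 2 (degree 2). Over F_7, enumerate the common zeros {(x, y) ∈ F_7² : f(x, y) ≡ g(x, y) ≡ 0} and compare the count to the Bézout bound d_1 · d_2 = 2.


Common zeros: {(0, 1), (4, 4)}; count = 2; Bézout bound = 2.

deg(f) = 1, deg(g) = 2, so Bézout bound = 2.
Scan x ∈ F_7. For each x, list the y ∈ F_7 with f(x, y) ≡ 0 and those with g(x, y) ≡ 0 (mod 7); the common zeros in that column are the intersection.
  x = 0: f ≡ 0 at y ∈ {1}; g ≡ 0 at y ∈ {1, 6}; common: {1}.
  x = 1: f ≡ 0 at y ∈ {0}; g ≡ 0 at y ∈ {1, 6}; common: ∅.
  x = 2: f ≡ 0 at y ∈ {6}; g ≡ 0 at y ∈ {0}; common: ∅.
  x = 3: f ≡ 0 at y ∈ {5}; g ≡ 0 at y ∈ ∅; common: ∅.
  x = 4: f ≡ 0 at y ∈ {4}; g ≡ 0 at y ∈ {3, 4}; common: {4}.
  x = 5: f ≡ 0 at y ∈ {3}; g ≡ 0 at y ∈ ∅; common: ∅.
  x = 6: f ≡ 0 at y ∈ {2}; g ≡ 0 at y ∈ {0}; common: ∅.
Collecting: common zeros = {(0, 1), (4, 4)}, so the count is 2.
Comparison with the Bézout bound: 2 ≤ 2 = deg(f)·deg(g), as expected for curves with no common component (the bound is attained).


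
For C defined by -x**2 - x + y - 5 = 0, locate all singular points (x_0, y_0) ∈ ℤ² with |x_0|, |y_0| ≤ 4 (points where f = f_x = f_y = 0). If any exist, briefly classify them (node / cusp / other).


No singular points in the scanned grid; C is smooth there.

Compute partial derivatives:
  f_x = -2*x - 1.
  f_y = 1.
f_y = 1 is a nonzero constant, so f_y never vanishes: no point (x, y) can satisfy f = f_x = f_y = 0. In particular no (x, y) ∈ {−4, ..., 4}² is singular; the curve is smooth.


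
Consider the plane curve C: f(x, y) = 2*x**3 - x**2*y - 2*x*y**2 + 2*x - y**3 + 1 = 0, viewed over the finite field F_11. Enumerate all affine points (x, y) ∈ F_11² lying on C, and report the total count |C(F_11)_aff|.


Affine F_11-points: {(0, 1), (2, 2), (2, 6), (2, 10), (3, 2), (6, 1), (7, 2), (7, 7), (7, 10), (9, 3)}; count = 10.

For each of the 121 pairs (x, y) ∈ F_11², evaluate f(x, y) mod 11. Record the zeros.
  x = 0: [0↦1, 1↦0, 2↦4, 3↦7, 4↦3, 5↦8, 6↦5, 7↦10, 8↦6, 9↦9, 10↦2]  zeros at y ∈ {1}
  x = 1: [0↦5, 1↦1, 2↦9, 3↦1, 4↦4, 5↦1, 6↦8, 7↦8, 8↦6, 9↦7, 10↦5]  zeros at y ∈ ∅
  x = 2: [0↦10, 1↦1, 2↦0, 3↦1, 4↦9, 5↦7, 6↦0, 7↦4, 8↦2, 9↦10, 10↦0]  zeros at y ∈ {2, 6, 10}
  x = 3: [0↦6, 1↦1, 2↦0, 3↦8, 4↦8, 5↦5, 6↦4, 7↦10, 8↦6, 9↦8, 10↦10]  zeros at y ∈ {2}
  x = 4: [0↦5, 1↦2, 2↦10, 3↦1, 4↦2, 5↦7, 6↦10, 7↦5, 8↦8, 9↦2, 10↦3]  zeros at y ∈ ∅
  x = 5: [0↦8, 1↦5, 2↦9, 3↦3, 4↦3, 5↦3, 6↦8, 7↦1, 8↦9, 9↦4, 10↦2]  zeros at y ∈ ∅
  x = 6: [0↦5, 1↦0, 2↦9, 3↦4, 4↦1, 5↦5, 6↦10, 7↦10, 8↦10, 9↦4, 10↦8]  zeros at y ∈ {1}
  x = 7: [0↦8, 1↦10, 2↦0, 3↦5, 4↦8, 5↦3, 6↦6, 7↦0, 8↦1, 9↦3, 10↦0]  zeros at y ∈ {2, 7, 10}
  x = 8: [0↦7, 1↦3, 2↦5, 3↦7, 4↦3, 5↦9, 6↦8, 7↦5, 8↦5, 9↦2, 10↦1]  zeros at y ∈ ∅
  x = 9: [0↦3, 1↦2, 2↦3, 3↦0, 4↦9, 5↦2, 6↦6, 7↦4, 8↦1, 9↦2, 10↦1]  zeros at y ∈ {3}
  x = 10: [0↦8, 1↦8, 2↦6, 3↦7, 4↦5, 5↦5, 6↦1, 7↦9, 8↦1, 9↦4, 10↦1]  zeros at y ∈ ∅
Collecting zeros: affine points = {(0, 1), (2, 2), (2, 6), (2, 10), (3, 2), (6, 1), (7, 2), (7, 7), (7, 10), (9, 3)}.
Total count |C(F_11)_aff| = 10.


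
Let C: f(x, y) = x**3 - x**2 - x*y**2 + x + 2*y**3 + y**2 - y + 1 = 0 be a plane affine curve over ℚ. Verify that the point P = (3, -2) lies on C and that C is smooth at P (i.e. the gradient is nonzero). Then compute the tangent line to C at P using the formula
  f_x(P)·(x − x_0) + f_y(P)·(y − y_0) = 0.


Tangent line at P: 18*x + 31*y + 8 = 0.

Step 1: f(3, -2) = 0, so P lies on C.
Step 2: partial derivatives
  f_x(x, y) = 3*x**2 - 2*x - y**2 + 1, f_y(x, y) = -2*x*y + 6*y**2 + 2*y - 1.
  f_x(P) = 18, f_y(P) = 31 (gradient nonzero, so P is smooth).
Step 3: tangent line at P: 18·(x − 3) + 31·(y − -2) = 0.
Expanding: 18*x + 31*y + 8 = 0.


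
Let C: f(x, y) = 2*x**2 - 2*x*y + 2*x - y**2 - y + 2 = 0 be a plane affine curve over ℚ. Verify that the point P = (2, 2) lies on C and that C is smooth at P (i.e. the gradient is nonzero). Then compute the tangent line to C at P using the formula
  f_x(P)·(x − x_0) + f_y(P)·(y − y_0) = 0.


Tangent line at P: 6*x - 9*y + 6 = 0.

Step 1: f(2, 2) = 0, so P lies on C.
Step 2: partial derivatives
  f_x(x, y) = 4*x - 2*y + 2, f_y(x, y) = -2*x - 2*y - 1.
  f_x(P) = 6, f_y(P) = -9 (gradient nonzero, so P is smooth).
Step 3: tangent line at P: 6·(x − 2) + -9·(y − 2) = 0.
Expanding: 6*x - 9*y + 6 = 0.


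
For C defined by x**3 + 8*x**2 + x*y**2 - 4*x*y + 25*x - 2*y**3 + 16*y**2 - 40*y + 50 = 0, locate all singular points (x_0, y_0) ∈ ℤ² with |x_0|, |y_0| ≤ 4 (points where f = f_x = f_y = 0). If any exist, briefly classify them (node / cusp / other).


Singular points: {(-3, 2)}; classification: node.

Compute partial derivatives:
  f_x = 3*x**2 + 16*x + y**2 - 4*y + 25.
  f_y = 2*x*y - 4*x - 6*y**2 + 32*y - 40.
Scan x_0 ∈ {−4, ..., 4}. For each x_0, f_y(x_0, y) is a polynomial in y; find its integer roots y ∈ {−4, ..., 4}, then test f_x and f at those candidates.
  x = -4: f_y(-4, y) = -6*y**2 + 24*y - 24; vanishes at y ∈ {2}. (-4, 2): f_x = 5 ≠ 0.
  x = -3: f_y(-3, y) = -6*y**2 + 26*y - 28; vanishes at y ∈ {2}. (-3, 2): f_x = 0, f = 0 — SINGULAR.
  x = -2: f_y(-2, y) = -6*y**2 + 28*y - 32; vanishes at y ∈ {2}. (-2, 2): f_x = 1 ≠ 0.
  x = -1: f_y(-1, y) = -6*y**2 + 30*y - 36; vanishes at y ∈ {2, 3}. (-1, 2): f_x = 8 ≠ 0; (-1, 3): f_x = 9 ≠ 0.
  x = 0: f_y(0, y) = -6*y**2 + 32*y - 40; vanishes at y ∈ {2}. (0, 2): f_x = 21 ≠ 0.
  x = 1: f_y(1, y) = -6*y**2 + 34*y - 44; vanishes at y ∈ {2}. (1, 2): f_x = 40 ≠ 0.
  x = 2: f_y(2, y) = -6*y**2 + 36*y - 48; vanishes at y ∈ {2, 4}. (2, 2): f_x = 65 ≠ 0; (2, 4): f_x = 69 ≠ 0.
  x = 3: f_y(3, y) = -6*y**2 + 38*y - 52; vanishes at y ∈ {2}. (3, 2): f_x = 96 ≠ 0.
  x = 4: f_y(4, y) = -6*y**2 + 40*y - 56; vanishes at y ∈ {2}. (4, 2): f_x = 133 ≠ 0.
Only singular point on the grid: (-3, 2).
Classify: substitute x = -3 + u, y = 2 + v and expand: f = u**3 - u**2 + u*v**2 - 2*v**3 + v**2.
No constant or linear terms (consistent with a singular point). Quadratic part: -u**2 + v**2. Cubic part: u**3 + u*v**2 - 2*v**3.
The quadratic part v**2 - u**2 = (v − u)(v + u) splits into two distinct linear factors, so there are two distinct tangent lines y − 2 = ±(x − -3) — this is a node (ordinary double point).
Classification: node.


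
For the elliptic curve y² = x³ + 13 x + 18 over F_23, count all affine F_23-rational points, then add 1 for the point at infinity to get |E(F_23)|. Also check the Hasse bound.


Affine points = {(0, 8), (0, 15), (1, 3), (1, 20), (2, 11), (2, 12), (5, 1), (5, 22), (6, 6), (6, 17), (8, 6), (8, 17), (9, 6), (9, 17), (12, 4), (12, 19), (14, 0), (15, 0), (17, 0), (18, 9), (18, 14), (22, 2), (22, 21)}; affine count = 23; |E(F_23)| = 24.

Discriminant check: Δ ∝ 4a³ + 27b² = 4·13³ + 27·18² = 4·2197 + 27·324 ≡ 10 (mod 23). Nonzero ⇒ E is nonsingular.
For each x ∈ F_23, compute rhs = x³ + 13·x + 18 mod 23, then count y ∈ F_23 with y² ≡ rhs.
  x = 0: rhs = 18, matching y values: 8, 15 (2 points).
  x = 1: rhs = 9, matching y values: 3, 20 (2 points).
  x = 2: rhs = 6, matching y values: 11, 12 (2 points).
  x = 3: rhs = 15, matching y values: none (0 points).
  x = 4: rhs = 19, matching y values: none (0 points).
  x = 5: rhs = 1, matching y values: 1, 22 (2 points).
  x = 6: rhs = 13, matching y values: 6, 17 (2 points).
  x = 7: rhs = 15, matching y values: none (0 points).
  x = 8: rhs = 13, matching y values: 6, 17 (2 points).
  x = 9: rhs = 13, matching y values: 6, 17 (2 points).
  x = 10: rhs = 21, matching y values: none (0 points).
  x = 11: rhs = 20, matching y values: none (0 points).
  x = 12: rhs = 16, matching y values: 4, 19 (2 points).
  x = 13: rhs = 15, matching y values: none (0 points).
  x = 14: rhs = 0, matching y values: 0 (1 points).
  x = 15: rhs = 0, matching y values: 0 (1 points).
  x = 16: rhs = 21, matching y values: none (0 points).
  x = 17: rhs = 0, matching y values: 0 (1 points).
  x = 18: rhs = 12, matching y values: 9, 14 (2 points).
  x = 19: rhs = 17, matching y values: none (0 points).
  x = 20: rhs = 21, matching y values: none (0 points).
  x = 21: rhs = 7, matching y values: none (0 points).
  x = 22: rhs = 4, matching y values: 2, 21 (2 points).
Total affine count: 23.
Full point count |E(F_23)| = 23 + 1 = 24.
Hasse bound: |24 − (23+1)| = |0| = 0 ≤ 2√23 ≈ 9.5917 ✓.


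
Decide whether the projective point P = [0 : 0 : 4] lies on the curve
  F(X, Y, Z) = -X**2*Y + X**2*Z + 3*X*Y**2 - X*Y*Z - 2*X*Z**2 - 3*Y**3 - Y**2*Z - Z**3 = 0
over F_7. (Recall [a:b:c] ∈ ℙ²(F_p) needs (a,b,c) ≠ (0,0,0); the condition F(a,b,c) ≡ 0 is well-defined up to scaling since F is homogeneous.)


F(0,0,4) ≡ 6 (mod 7); P is NOT on the curve.

Evaluate F(0, 0, 4) term-by-term (mod 7).
  -X**2*Y ↦ -1·0·0·1 = 0
  X**2*Z ↦ 1·0·1·4 = 0
  3*X*Y**2 ↦ 3·0·0·1 = 0
  -X*Y*Z ↦ -1·0·0·4 = 0
  -2*X*Z**2 ↦ -2·0·1·16 = 0
  -3*Y**3 ↦ -3·1·0·1 = 0
  -Y**2*Z ↦ -1·1·0·4 = 0
  -Z**3 ↦ -1·1·1·64 = -64
Sum: F(0, 0, 4) = (0) + (0) + (0) + (0) + (0) + (0) + (0) + (-64) = -64.
Reducing mod 7: -64 ≡ 6 (mod 7).
Since F(a, b, c) ≡ 6 ≠ 0 (mod 7), P does NOT lie on the curve.


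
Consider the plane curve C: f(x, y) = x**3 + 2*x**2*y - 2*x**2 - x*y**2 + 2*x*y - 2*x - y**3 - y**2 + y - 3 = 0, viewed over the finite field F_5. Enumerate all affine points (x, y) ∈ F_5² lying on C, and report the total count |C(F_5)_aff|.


Affine F_5-points: {(3, 0), (3, 1), (4, 2)}; count = 3.

For each of the 25 pairs (x, y) ∈ F_5², evaluate f(x, y) mod 5. Record the zeros.
  x = 0: [0↦2, 1↦1, 2↦2, 3↦4, 4↦1]  zeros at y ∈ ∅
  x = 1: [0↦4, 1↦1, 2↦3, 3↦4, 4↦3]  zeros at y ∈ ∅
  x = 2: [0↦3, 1↦2, 2↦4, 3↦3, 4↦3]  zeros at y ∈ ∅
  x = 3: [0↦0, 1↦0, 2↦1, 3↦2, 4↦2]  zeros at y ∈ {0, 1}
  x = 4: [0↦1, 1↦1, 2↦0, 3↦2, 4↦1]  zeros at y ∈ {2}
Collecting zeros: affine points = {(3, 0), (3, 1), (4, 2)}.
Total count |C(F_5)_aff| = 3.


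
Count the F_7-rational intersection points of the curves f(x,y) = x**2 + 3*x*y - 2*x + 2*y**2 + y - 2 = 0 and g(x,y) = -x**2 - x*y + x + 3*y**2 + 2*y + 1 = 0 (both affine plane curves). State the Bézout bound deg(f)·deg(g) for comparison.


Common zeros: ∅; count = 0; Bézout bound = 4.

deg(f) = 2, deg(g) = 2, so Bézout bound = 4.
Scan x ∈ F_7. For each x, list the y ∈ F_7 with f(x, y) ≡ 0 and those with g(x, y) ≡ 0 (mod 7); the common zeros in that column are the intersection.
  x = 0: f ≡ 0 at y ∈ ∅; g ≡ 0 at y ∈ ∅; common: ∅.
  x = 1: f ≡ 0 at y ∈ ∅; g ≡ 0 at y ∈ ∅; common: ∅.
  x = 2: f ≡ 0 at y ∈ {1, 6}; g ≡ 0 at y ∈ ∅; common: ∅.
  x = 3: f ≡ 0 at y ∈ {3, 6}; g ≡ 0 at y ∈ ∅; common: ∅.
  x = 4: f ≡ 0 at y ∈ {1, 3}; g ≡ 0 at y ∈ ∅; common: ∅.
  x = 5: f ≡ 0 at y ∈ ∅; g ≡ 0 at y ∈ ∅; common: ∅.
  x = 6: f ≡ 0 at y ∈ ∅; g ≡ 0 at y ∈ {3}; common: ∅.
Collecting: common zeros = ∅, so the count is 0.
Comparison with the Bézout bound: 0 ≤ 4 = deg(f)·deg(g), as expected for curves with no common component (the affine F_7-count falls short of the bound because intersections may lie at infinity, over extension fields, or carry multiplicity).
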